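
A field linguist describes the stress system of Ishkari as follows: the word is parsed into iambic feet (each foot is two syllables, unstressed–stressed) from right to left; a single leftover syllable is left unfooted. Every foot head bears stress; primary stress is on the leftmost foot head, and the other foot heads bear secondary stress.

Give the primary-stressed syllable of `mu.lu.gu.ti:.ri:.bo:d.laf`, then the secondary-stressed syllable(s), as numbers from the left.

primary 3, secondary 5, 7

Parse right to left into iambic (σˈσ) feet: mu (lu.ˈgu) (ti:.ˈri:) (bo:d.ˈlaf). Syllable 1 is left unfooted.
Foot heads (stressed positions): 3, 5, 7.
End Rule Leftmost: primary stress on the leftmost head = syllable 3.
Secondary stress on 5, 7: mu.lu.ˈgu.ti:.ˌri:.bo:d.ˌlaf.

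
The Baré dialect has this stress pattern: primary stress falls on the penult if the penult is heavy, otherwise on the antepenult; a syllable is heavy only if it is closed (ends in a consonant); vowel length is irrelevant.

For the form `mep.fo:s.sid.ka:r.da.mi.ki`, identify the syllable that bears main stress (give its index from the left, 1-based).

Weights: 5 da L, 6 mi L, 7 ki L.
The penult (syllable 6, mi) is light, so stress falls on the antepenult (syllable 5, da).
Primary stress: syllable 5 → mep.fo:s.sid.ka:r.ˈda.mi.ki.

5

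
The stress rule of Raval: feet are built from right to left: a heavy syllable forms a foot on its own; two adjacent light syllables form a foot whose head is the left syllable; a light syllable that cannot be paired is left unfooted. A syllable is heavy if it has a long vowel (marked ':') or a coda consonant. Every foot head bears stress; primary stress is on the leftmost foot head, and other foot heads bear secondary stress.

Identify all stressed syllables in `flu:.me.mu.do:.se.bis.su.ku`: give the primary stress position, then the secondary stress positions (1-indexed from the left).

primary 1, secondary 2, 4, 6, 7

Weights: 1 flu: H, 2 me L, 3 mu L, 4 do: H, 5 se L, 6 bis H, 7 su L, 8 ku L.
Parse right to left (heavy = foot alone; LL = one foot; stranded L unfooted): (ˈflu:) (ˈme.mu) (ˈdo:) se (ˈbis) (ˈsu.ku).
Foot heads: 1, 2, 4, 6, 7.
Primary stress on the leftmost head = syllable 1.
Secondary stress on 2, 4, 6, 7: ˈflu:.ˌme.mu.ˌdo:.se.ˌbis.ˌsu.ku.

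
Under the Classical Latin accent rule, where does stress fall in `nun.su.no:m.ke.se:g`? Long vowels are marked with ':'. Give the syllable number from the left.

3

Classical Latin: stress the penult if heavy (long vowel or closed), else the antepenult.
Weights: 3 no:m H, 4 ke L, 5 se:g H.
The penult (syllable 4, ke) is light, so stress falls on the antepenult (syllable 3, no:m).
Stress on syllable 3: nun.su.ˈno:m.ke.se:g.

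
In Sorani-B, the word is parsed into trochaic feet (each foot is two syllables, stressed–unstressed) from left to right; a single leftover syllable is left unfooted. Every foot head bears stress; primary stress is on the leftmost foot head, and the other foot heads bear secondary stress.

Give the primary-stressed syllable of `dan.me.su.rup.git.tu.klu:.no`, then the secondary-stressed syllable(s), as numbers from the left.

Parse left to right into trochaic (ˈσσ) feet: (ˈdan.me) (ˈsu.rup) (ˈgit.tu) (ˈklu:.no).
Foot heads (stressed positions): 1, 3, 5, 7.
End Rule Leftmost: primary stress on the leftmost head = syllable 1.
Secondary stress on 3, 5, 7: ˈdan.me.ˌsu.rup.ˌgit.tu.ˌklu:.no.

primary 1, secondary 3, 5, 7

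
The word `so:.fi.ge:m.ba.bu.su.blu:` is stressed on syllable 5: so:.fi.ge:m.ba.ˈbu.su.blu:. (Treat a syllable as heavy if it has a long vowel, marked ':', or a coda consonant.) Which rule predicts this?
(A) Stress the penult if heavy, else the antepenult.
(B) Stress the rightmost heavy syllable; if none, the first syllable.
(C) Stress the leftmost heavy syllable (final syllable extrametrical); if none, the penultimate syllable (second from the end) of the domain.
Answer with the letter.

Rule A → syllable 5 ✓.
Rule B → syllable 7 (observed: 5).
Rule C → syllable 1 (observed: 5).

A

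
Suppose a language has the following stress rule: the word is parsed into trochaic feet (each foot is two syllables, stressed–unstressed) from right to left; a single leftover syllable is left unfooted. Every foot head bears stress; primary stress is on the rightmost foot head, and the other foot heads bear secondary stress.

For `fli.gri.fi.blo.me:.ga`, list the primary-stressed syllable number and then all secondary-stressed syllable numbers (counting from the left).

primary 5, secondary 1, 3

Parse right to left into trochaic (ˈσσ) feet: (ˈfli.gri) (ˈfi.blo) (ˈme:.ga).
Foot heads (stressed positions): 1, 3, 5.
End Rule Rightmost: primary stress on the rightmost head = syllable 5.
Secondary stress on 1, 3: ˌfli.gri.ˌfi.blo.ˈme:.ga.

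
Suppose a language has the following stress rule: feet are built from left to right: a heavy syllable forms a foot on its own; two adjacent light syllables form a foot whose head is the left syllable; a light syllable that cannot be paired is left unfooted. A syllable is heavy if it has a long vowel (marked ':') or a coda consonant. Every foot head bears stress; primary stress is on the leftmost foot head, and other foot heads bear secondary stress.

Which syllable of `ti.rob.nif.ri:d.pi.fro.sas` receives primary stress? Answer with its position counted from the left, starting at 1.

Weights: 1 ti L, 2 rob H, 3 nif H, 4 ri:d H, 5 pi L, 6 fro L, 7 sas H.
Parse left to right (heavy = foot alone; LL = one foot; stranded L unfooted): ti (ˈrob) (ˈnif) (ˈri:d) (ˈpi.fro) (ˈsas).
Foot heads: 2, 3, 4, 5, 7.
Primary stress on the leftmost head = syllable 2.
Primary stress: syllable 2 → ti.ˈrob.nif.ri:d.pi.fro.sas.

2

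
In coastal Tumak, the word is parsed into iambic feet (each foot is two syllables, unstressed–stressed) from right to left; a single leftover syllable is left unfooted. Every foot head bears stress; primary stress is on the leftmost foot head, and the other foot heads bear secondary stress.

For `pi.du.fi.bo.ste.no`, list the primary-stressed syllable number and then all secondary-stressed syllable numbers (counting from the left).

primary 2, secondary 4, 6

Parse right to left into iambic (σˈσ) feet: (pi.ˈdu) (fi.ˈbo) (ste.ˈno).
Foot heads (stressed positions): 2, 4, 6.
End Rule Leftmost: primary stress on the leftmost head = syllable 2.
Secondary stress on 4, 6: pi.ˈdu.fi.ˌbo.ste.ˌno.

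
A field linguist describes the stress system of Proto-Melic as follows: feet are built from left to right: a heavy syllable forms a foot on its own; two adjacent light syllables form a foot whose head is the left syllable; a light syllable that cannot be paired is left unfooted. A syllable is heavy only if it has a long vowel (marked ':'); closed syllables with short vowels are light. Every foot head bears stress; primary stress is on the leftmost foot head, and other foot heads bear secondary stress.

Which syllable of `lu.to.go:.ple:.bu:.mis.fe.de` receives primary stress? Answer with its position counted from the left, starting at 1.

Weights: 1 lu L, 2 to L, 3 go: H, 4 ple: H, 5 bu: H, 6 mis L, 7 fe L, 8 de L.
Parse left to right (heavy = foot alone; LL = one foot; stranded L unfooted): (ˈlu.to) (ˈgo:) (ˈple:) (ˈbu:) (ˈmis.fe) de.
Foot heads: 1, 3, 4, 5, 6.
Primary stress on the leftmost head = syllable 1.
Primary stress: syllable 1 → ˈlu.to.go:.ple:.bu:.mis.fe.de.

1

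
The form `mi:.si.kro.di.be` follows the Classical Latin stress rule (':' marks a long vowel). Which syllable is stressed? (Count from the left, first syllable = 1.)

Classical Latin: stress the penult if heavy (long vowel or closed), else the antepenult.
Weights: 3 kro L, 4 di L, 5 be L.
The penult (syllable 4, di) is light, so stress falls on the antepenult (syllable 3, kro).
Stress on syllable 3: mi:.si.ˈkro.di.be.

3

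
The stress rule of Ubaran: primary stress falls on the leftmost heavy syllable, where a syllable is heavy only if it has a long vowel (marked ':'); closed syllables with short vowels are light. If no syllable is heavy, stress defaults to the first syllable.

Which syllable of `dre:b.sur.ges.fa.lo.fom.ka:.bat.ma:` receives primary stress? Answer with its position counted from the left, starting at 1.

Weights: 1 dre:b H, 2 sur L, 3 ges L, 4 fa L, 5 lo L, 6 fom L, 7 ka: H, 8 bat L, 9 ma: H.
Heavy syllables in the domain: 1, 7, 9. The leftmost is syllable 1 (dre:b).
Primary stress: syllable 1 → ˈdre:b.sur.ges.fa.lo.fom.ka:.bat.ma:.

1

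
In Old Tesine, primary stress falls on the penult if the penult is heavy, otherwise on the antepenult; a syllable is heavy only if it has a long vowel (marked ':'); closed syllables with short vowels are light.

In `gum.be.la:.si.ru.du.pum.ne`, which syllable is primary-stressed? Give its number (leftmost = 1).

6

Weights: 6 du L, 7 pum L, 8 ne L.
The penult (syllable 7, pum) is light, so stress falls on the antepenult (syllable 6, du).
Primary stress: syllable 6 → gum.be.la:.si.ru.ˈdu.pum.ne.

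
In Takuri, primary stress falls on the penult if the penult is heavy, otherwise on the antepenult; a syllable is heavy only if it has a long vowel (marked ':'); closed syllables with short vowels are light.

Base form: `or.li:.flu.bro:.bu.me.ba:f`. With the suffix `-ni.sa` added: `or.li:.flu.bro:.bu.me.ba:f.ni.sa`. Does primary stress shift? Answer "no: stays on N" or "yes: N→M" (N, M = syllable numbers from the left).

yes: 5→7

Base `or.li:.flu.bro:.bu.me.ba:f` (7 syllables):
  Weights: 5 bu L, 6 me L, 7 ba:f H.
  The penult (syllable 6, me) is light, so stress falls on the antepenult (syllable 5, bu).
  → primary stress on syllable 5.
Suffixed `or.li:.flu.bro:.bu.me.ba:f.ni.sa` (9 syllables):
  Weights: 7 ba:f H, 8 ni L, 9 sa L.
  The penult (syllable 8, ni) is light, so stress falls on the antepenult (syllable 7, ba:f).
  → primary stress on syllable 7.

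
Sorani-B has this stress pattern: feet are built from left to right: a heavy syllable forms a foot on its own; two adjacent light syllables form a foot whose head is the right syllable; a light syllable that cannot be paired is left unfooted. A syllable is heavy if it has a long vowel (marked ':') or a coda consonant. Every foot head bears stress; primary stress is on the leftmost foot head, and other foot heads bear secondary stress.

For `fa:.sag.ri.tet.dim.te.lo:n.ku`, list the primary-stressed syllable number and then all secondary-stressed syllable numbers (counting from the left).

Weights: 1 fa: H, 2 sag H, 3 ri L, 4 tet H, 5 dim H, 6 te L, 7 lo:n H, 8 ku L.
Parse left to right (heavy = foot alone; LL = one foot; stranded L unfooted): (ˈfa:) (ˈsag) ri (ˈtet) (ˈdim) te (ˈlo:n) ku.
Foot heads: 1, 2, 4, 5, 7.
Primary stress on the leftmost head = syllable 1.
Secondary stress on 2, 4, 5, 7: ˈfa:.ˌsag.ri.ˌtet.ˌdim.te.ˌlo:n.ku.

primary 1, secondary 2, 4, 5, 7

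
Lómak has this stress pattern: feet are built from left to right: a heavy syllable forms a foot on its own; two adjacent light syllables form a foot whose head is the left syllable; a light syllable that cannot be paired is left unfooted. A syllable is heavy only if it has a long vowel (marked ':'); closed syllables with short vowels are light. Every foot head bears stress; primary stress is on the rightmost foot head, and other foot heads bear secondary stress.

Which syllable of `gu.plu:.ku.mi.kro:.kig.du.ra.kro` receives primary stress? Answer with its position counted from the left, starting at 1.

8

Weights: 1 gu L, 2 plu: H, 3 ku L, 4 mi L, 5 kro: H, 6 kig L, 7 du L, 8 ra L, 9 kro L.
Parse left to right (heavy = foot alone; LL = one foot; stranded L unfooted): gu (ˈplu:) (ˈku.mi) (ˈkro:) (ˈkig.du) (ˈra.kro).
Foot heads: 2, 3, 5, 6, 8.
Primary stress on the rightmost head = syllable 8.
Primary stress: syllable 8 → gu.plu:.ku.mi.kro:.kig.du.ˈra.kro.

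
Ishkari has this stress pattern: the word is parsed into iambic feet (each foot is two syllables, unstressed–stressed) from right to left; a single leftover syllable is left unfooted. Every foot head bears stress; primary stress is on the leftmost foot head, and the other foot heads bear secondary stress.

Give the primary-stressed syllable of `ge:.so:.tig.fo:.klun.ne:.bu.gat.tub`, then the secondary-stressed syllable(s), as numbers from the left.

primary 3, secondary 5, 7, 9

Parse right to left into iambic (σˈσ) feet: ge: (so:.ˈtig) (fo:.ˈklun) (ne:.ˈbu) (gat.ˈtub). Syllable 1 is left unfooted.
Foot heads (stressed positions): 3, 5, 7, 9.
End Rule Leftmost: primary stress on the leftmost head = syllable 3.
Secondary stress on 5, 7, 9: ge:.so:.ˈtig.fo:.ˌklun.ne:.ˌbu.gat.ˌtub.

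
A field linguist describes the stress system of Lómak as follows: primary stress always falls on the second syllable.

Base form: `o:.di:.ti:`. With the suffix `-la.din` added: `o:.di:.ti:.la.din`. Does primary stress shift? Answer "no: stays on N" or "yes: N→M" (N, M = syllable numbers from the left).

Base `o:.di:.ti:` (3 syllables):
  The word has 3 syllables; the second syllable is syllable 2 (di:).
  → primary stress on syllable 2.
Suffixed `o:.di:.ti:.la.din` (5 syllables):
  The word has 5 syllables; the second syllable is syllable 2 (di:).
  → primary stress on syllable 2.

no: stays on 2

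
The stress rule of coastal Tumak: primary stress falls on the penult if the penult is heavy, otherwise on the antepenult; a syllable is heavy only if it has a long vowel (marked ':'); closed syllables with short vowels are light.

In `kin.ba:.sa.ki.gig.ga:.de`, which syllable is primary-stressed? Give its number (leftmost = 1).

Weights: 5 gig L, 6 ga: H, 7 de L.
The penult (syllable 6, ga:) is heavy, so it takes stress.
Primary stress: syllable 6 → kin.ba:.sa.ki.gig.ˈga:.de.

6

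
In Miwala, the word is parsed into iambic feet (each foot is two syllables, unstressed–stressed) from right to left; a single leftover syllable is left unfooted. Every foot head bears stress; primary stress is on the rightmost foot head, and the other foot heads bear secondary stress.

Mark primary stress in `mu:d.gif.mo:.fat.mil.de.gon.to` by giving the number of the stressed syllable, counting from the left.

8

Parse right to left into iambic (σˈσ) feet: (mu:d.ˈgif) (mo:.ˈfat) (mil.ˈde) (gon.ˈto).
Foot heads (stressed positions): 2, 4, 6, 8.
End Rule Rightmost: primary stress on the rightmost head = syllable 8.
Primary stress: syllable 8 → mu:d.gif.mo:.fat.mil.de.gon.ˈto.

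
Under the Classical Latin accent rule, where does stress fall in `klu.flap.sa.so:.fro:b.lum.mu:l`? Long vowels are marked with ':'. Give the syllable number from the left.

Classical Latin: stress the penult if heavy (long vowel or closed), else the antepenult.
Weights: 5 fro:b H, 6 lum H, 7 mu:l H.
The penult (syllable 6, lum) is heavy, so it takes stress.
Stress on syllable 6: klu.flap.sa.so:.fro:b.ˈlum.mu:l.

6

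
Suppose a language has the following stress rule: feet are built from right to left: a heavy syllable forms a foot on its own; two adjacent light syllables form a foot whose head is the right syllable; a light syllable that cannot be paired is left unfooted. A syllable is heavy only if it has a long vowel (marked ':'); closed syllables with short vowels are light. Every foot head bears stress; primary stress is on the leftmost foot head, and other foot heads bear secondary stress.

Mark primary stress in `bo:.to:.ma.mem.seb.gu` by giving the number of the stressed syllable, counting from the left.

1

Weights: 1 bo: H, 2 to: H, 3 ma L, 4 mem L, 5 seb L, 6 gu L.
Parse right to left (heavy = foot alone; LL = one foot; stranded L unfooted): (ˈbo:) (ˈto:) (ma.ˈmem) (seb.ˈgu).
Foot heads: 1, 2, 4, 6.
Primary stress on the leftmost head = syllable 1.
Primary stress: syllable 1 → ˈbo:.to:.ma.mem.seb.gu.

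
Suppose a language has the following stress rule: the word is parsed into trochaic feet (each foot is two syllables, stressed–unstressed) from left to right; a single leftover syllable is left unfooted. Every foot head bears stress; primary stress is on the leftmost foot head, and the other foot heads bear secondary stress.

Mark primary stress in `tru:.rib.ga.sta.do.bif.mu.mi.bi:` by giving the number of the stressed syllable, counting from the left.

Parse left to right into trochaic (ˈσσ) feet: (ˈtru:.rib) (ˈga.sta) (ˈdo.bif) (ˈmu.mi) bi:. Syllable 9 is left unfooted.
Foot heads (stressed positions): 1, 3, 5, 7.
End Rule Leftmost: primary stress on the leftmost head = syllable 1.
Primary stress: syllable 1 → ˈtru:.rib.ga.sta.do.bif.mu.mi.bi:.

1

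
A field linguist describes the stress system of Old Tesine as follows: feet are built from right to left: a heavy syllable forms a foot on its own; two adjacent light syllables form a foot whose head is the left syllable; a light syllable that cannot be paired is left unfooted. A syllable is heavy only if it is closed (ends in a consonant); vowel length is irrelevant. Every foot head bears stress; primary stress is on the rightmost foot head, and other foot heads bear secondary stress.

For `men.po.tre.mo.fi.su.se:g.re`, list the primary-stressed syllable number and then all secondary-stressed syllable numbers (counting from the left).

Weights: 1 men H, 2 po L, 3 tre L, 4 mo L, 5 fi L, 6 su L, 7 se:g H, 8 re L.
Parse right to left (heavy = foot alone; LL = one foot; stranded L unfooted): (ˈmen) po (ˈtre.mo) (ˈfi.su) (ˈse:g) re.
Foot heads: 1, 3, 5, 7.
Primary stress on the rightmost head = syllable 7.
Secondary stress on 1, 3, 5: ˌmen.po.ˌtre.mo.ˌfi.su.ˈse:g.re.

primary 7, secondary 1, 3, 5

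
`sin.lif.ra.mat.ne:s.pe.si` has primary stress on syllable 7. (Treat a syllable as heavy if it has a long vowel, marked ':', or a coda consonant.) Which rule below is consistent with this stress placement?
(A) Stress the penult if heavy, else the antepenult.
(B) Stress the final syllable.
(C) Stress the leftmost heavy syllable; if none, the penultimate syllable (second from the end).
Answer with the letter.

Rule A → syllable 5 (observed: 7).
Rule B → syllable 7 ✓.
Rule C → syllable 1 (observed: 7).

B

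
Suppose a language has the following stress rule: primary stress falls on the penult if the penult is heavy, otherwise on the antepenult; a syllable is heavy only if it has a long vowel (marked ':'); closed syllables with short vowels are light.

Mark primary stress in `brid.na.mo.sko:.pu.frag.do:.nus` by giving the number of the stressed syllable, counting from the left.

7

Weights: 6 frag L, 7 do: H, 8 nus L.
The penult (syllable 7, do:) is heavy, so it takes stress.
Primary stress: syllable 7 → brid.na.mo.sko:.pu.frag.ˈdo:.nus.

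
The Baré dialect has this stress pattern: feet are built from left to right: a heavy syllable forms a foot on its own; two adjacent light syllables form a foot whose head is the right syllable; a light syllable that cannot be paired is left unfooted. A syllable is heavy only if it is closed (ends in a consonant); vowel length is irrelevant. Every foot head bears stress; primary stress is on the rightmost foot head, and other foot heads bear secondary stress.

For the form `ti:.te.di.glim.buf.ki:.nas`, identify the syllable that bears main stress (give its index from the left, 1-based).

Weights: 1 ti: L, 2 te L, 3 di L, 4 glim H, 5 buf H, 6 ki: L, 7 nas H.
Parse left to right (heavy = foot alone; LL = one foot; stranded L unfooted): (ti:.ˈte) di (ˈglim) (ˈbuf) ki: (ˈnas).
Foot heads: 2, 4, 5, 7.
Primary stress on the rightmost head = syllable 7.
Primary stress: syllable 7 → ti:.te.di.glim.buf.ki:.ˈnas.

7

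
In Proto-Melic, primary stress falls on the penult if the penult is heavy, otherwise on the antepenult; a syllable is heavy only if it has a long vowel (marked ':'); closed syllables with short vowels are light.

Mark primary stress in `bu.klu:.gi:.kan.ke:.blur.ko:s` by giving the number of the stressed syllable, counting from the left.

Weights: 5 ke: H, 6 blur L, 7 ko:s H.
The penult (syllable 6, blur) is light, so stress falls on the antepenult (syllable 5, ke:).
Primary stress: syllable 5 → bu.klu:.gi:.kan.ˈke:.blur.ko:s.

5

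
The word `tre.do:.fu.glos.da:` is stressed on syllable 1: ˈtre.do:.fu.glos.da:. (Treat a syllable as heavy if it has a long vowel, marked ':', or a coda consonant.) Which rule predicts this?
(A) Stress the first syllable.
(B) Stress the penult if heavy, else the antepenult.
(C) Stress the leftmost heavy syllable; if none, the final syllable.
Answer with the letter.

Rule A → syllable 1 ✓.
Rule B → syllable 4 (observed: 1).
Rule C → syllable 2 (observed: 1).

A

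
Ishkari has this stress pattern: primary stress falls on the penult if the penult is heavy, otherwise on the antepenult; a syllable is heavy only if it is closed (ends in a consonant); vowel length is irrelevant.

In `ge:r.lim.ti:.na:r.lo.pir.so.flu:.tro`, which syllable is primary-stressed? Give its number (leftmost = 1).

Weights: 7 so L, 8 flu: L, 9 tro L.
The penult (syllable 8, flu:) is light, so stress falls on the antepenult (syllable 7, so).
Primary stress: syllable 7 → ge:r.lim.ti:.na:r.lo.pir.ˈso.flu:.tro.

7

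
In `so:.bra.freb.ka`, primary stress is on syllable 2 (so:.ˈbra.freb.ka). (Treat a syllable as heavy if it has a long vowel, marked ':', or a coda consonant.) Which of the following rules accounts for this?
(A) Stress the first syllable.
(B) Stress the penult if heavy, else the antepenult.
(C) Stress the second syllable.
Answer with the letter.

Rule A → syllable 1 (observed: 2).
Rule B → syllable 3 (observed: 2).
Rule C → syllable 2 ✓.

C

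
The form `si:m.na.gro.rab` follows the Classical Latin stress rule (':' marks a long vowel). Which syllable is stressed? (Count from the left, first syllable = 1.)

Classical Latin: stress the penult if heavy (long vowel or closed), else the antepenult.
Weights: 2 na L, 3 gro L, 4 rab H.
The penult (syllable 3, gro) is light, so stress falls on the antepenult (syllable 2, na).
Stress on syllable 2: si:m.ˈna.gro.rab.

2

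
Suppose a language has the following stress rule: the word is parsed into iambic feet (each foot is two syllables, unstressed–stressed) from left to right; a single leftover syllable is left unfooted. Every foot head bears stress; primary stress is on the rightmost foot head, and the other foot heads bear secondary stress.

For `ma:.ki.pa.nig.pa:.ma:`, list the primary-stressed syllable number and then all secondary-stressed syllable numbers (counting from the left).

primary 6, secondary 2, 4

Parse left to right into iambic (σˈσ) feet: (ma:.ˈki) (pa.ˈnig) (pa:.ˈma:).
Foot heads (stressed positions): 2, 4, 6.
End Rule Rightmost: primary stress on the rightmost head = syllable 6.
Secondary stress on 2, 4: ma:.ˌki.pa.ˌnig.pa:.ˈma:.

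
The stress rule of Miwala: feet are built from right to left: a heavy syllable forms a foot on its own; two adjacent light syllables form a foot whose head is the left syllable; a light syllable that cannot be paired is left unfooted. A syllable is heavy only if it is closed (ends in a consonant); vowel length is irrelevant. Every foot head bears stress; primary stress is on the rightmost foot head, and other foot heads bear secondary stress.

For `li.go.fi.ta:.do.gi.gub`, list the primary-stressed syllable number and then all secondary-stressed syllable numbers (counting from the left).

primary 7, secondary 1, 3, 5

Weights: 1 li L, 2 go L, 3 fi L, 4 ta: L, 5 do L, 6 gi L, 7 gub H.
Parse right to left (heavy = foot alone; LL = one foot; stranded L unfooted): (ˈli.go) (ˈfi.ta:) (ˈdo.gi) (ˈgub).
Foot heads: 1, 3, 5, 7.
Primary stress on the rightmost head = syllable 7.
Secondary stress on 1, 3, 5: ˌli.go.ˌfi.ta:.ˌdo.gi.ˈgub.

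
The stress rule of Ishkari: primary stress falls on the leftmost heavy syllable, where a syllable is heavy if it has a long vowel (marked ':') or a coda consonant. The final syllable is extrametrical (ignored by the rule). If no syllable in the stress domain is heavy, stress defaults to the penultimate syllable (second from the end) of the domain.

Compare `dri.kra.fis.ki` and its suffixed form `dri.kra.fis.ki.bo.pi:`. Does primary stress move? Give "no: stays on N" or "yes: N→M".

Base `dri.kra.fis.ki` (4 syllables):
  The final syllable (4, ki) is extrametrical; the stress domain is syllables 1–3.
  Weights: 1 dri L, 2 kra L, 3 fis H.
  Heavy syllables in the domain: 3. The leftmost is syllable 3 (fis).
  → primary stress on syllable 3.
Suffixed `dri.kra.fis.ki.bo.pi:` (6 syllables):
  The final syllable (6, pi:) is extrametrical; the stress domain is syllables 1–5.
  Weights: 1 dri L, 2 kra L, 3 fis H, 4 ki L, 5 bo L.
  Heavy syllables in the domain: 3. The leftmost is syllable 3 (fis).
  → primary stress on syllable 3.

no: stays on 3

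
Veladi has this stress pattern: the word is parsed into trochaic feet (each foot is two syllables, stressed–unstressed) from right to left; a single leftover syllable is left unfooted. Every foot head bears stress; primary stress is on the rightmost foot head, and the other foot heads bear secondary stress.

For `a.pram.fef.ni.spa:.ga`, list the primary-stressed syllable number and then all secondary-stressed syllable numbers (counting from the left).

primary 5, secondary 1, 3

Parse right to left into trochaic (ˈσσ) feet: (ˈa.pram) (ˈfef.ni) (ˈspa:.ga).
Foot heads (stressed positions): 1, 3, 5.
End Rule Rightmost: primary stress on the rightmost head = syllable 5.
Secondary stress on 1, 3: ˌa.pram.ˌfef.ni.ˈspa:.ga.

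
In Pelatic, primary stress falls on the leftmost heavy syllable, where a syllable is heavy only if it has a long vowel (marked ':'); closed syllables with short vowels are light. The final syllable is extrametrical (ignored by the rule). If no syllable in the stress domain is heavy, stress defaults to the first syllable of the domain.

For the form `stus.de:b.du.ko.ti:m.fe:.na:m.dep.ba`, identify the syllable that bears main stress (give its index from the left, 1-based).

2

The final syllable (9, ba) is extrametrical; the stress domain is syllables 1–8.
Weights: 1 stus L, 2 de:b H, 3 du L, 4 ko L, 5 ti:m H, 6 fe: H, 7 na:m H, 8 dep L.
Heavy syllables in the domain: 2, 5, 6, 7. The leftmost is syllable 2 (de:b).
Primary stress: syllable 2 → stus.ˈde:b.du.ko.ti:m.fe:.na:m.dep.ba.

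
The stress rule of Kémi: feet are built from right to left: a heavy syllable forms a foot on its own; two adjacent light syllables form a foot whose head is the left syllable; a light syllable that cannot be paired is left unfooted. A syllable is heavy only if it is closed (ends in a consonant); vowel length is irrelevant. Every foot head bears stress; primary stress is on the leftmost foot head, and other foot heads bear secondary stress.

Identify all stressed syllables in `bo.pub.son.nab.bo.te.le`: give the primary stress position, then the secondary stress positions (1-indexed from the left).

primary 2, secondary 3, 4, 6

Weights: 1 bo L, 2 pub H, 3 son H, 4 nab H, 5 bo L, 6 te L, 7 le L.
Parse right to left (heavy = foot alone; LL = one foot; stranded L unfooted): bo (ˈpub) (ˈson) (ˈnab) bo (ˈte.le).
Foot heads: 2, 3, 4, 6.
Primary stress on the leftmost head = syllable 2.
Secondary stress on 3, 4, 6: bo.ˈpub.ˌson.ˌnab.bo.ˌte.le.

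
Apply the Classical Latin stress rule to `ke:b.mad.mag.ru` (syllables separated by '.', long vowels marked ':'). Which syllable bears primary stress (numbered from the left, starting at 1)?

Classical Latin: stress the penult if heavy (long vowel or closed), else the antepenult.
Weights: 2 mad H, 3 mag H, 4 ru L.
The penult (syllable 3, mag) is heavy, so it takes stress.
Stress on syllable 3: ke:b.mad.ˈmag.ru.

3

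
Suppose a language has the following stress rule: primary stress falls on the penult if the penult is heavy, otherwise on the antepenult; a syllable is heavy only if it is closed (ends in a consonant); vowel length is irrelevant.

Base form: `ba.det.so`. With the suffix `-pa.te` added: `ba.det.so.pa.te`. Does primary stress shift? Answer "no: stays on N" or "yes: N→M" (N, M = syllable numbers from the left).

Base `ba.det.so` (3 syllables):
  Weights: 1 ba L, 2 det H, 3 so L.
  The penult (syllable 2, det) is heavy, so it takes stress.
  → primary stress on syllable 2.
Suffixed `ba.det.so.pa.te` (5 syllables):
  Weights: 3 so L, 4 pa L, 5 te L.
  The penult (syllable 4, pa) is light, so stress falls on the antepenult (syllable 3, so).
  → primary stress on syllable 3.

yes: 2→3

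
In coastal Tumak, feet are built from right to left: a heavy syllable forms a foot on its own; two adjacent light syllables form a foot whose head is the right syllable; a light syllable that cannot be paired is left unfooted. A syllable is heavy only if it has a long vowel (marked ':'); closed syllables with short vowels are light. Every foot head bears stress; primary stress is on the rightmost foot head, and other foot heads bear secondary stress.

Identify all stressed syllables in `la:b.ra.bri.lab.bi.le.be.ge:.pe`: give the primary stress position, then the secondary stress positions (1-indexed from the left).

Weights: 1 la:b H, 2 ra L, 3 bri L, 4 lab L, 5 bi L, 6 le L, 7 be L, 8 ge: H, 9 pe L.
Parse right to left (heavy = foot alone; LL = one foot; stranded L unfooted): (ˈla:b) (ra.ˈbri) (lab.ˈbi) (le.ˈbe) (ˈge:) pe.
Foot heads: 1, 3, 5, 7, 8.
Primary stress on the rightmost head = syllable 8.
Secondary stress on 1, 3, 5, 7: ˌla:b.ra.ˌbri.lab.ˌbi.le.ˌbe.ˈge:.pe.

primary 8, secondary 1, 3, 5, 7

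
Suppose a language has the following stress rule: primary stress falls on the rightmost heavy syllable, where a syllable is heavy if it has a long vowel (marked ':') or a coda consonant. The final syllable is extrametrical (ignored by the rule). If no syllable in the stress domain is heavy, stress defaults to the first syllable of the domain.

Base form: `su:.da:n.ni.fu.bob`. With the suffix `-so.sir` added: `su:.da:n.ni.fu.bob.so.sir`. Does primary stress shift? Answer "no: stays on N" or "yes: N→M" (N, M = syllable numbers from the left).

yes: 2→5

Base `su:.da:n.ni.fu.bob` (5 syllables):
  The final syllable (5, bob) is extrametrical; the stress domain is syllables 1–4.
  Weights: 1 su: H, 2 da:n H, 3 ni L, 4 fu L.
  Heavy syllables in the domain: 1, 2. The rightmost is syllable 2 (da:n).
  → primary stress on syllable 2.
Suffixed `su:.da:n.ni.fu.bob.so.sir` (7 syllables):
  The final syllable (7, sir) is extrametrical; the stress domain is syllables 1–6.
  Weights: 1 su: H, 2 da:n H, 3 ni L, 4 fu L, 5 bob H, 6 so L.
  Heavy syllables in the domain: 1, 2, 5. The rightmost is syllable 5 (bob).
  → primary stress on syllable 5.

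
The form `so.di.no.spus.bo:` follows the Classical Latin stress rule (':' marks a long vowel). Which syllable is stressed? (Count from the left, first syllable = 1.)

4

Classical Latin: stress the penult if heavy (long vowel or closed), else the antepenult.
Weights: 3 no L, 4 spus H, 5 bo: H.
The penult (syllable 4, spus) is heavy, so it takes stress.
Stress on syllable 4: so.di.no.ˈspus.bo:.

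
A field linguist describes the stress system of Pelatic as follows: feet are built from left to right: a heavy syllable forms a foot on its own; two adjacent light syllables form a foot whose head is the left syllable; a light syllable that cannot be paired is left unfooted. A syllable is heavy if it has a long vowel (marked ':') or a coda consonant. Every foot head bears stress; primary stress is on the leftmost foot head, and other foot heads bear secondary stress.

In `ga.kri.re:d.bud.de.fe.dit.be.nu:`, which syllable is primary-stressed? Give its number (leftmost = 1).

1

Weights: 1 ga L, 2 kri L, 3 re:d H, 4 bud H, 5 de L, 6 fe L, 7 dit H, 8 be L, 9 nu: H.
Parse left to right (heavy = foot alone; LL = one foot; stranded L unfooted): (ˈga.kri) (ˈre:d) (ˈbud) (ˈde.fe) (ˈdit) be (ˈnu:).
Foot heads: 1, 3, 4, 5, 7, 9.
Primary stress on the leftmost head = syllable 1.
Primary stress: syllable 1 → ˈga.kri.re:d.bud.de.fe.dit.be.nu:.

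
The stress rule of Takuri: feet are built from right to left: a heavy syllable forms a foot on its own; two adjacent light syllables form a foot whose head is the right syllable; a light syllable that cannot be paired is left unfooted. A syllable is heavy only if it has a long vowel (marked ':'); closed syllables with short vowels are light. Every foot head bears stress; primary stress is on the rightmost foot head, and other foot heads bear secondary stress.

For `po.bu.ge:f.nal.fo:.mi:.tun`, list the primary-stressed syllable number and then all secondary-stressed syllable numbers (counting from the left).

Weights: 1 po L, 2 bu L, 3 ge:f H, 4 nal L, 5 fo: H, 6 mi: H, 7 tun L.
Parse right to left (heavy = foot alone; LL = one foot; stranded L unfooted): (po.ˈbu) (ˈge:f) nal (ˈfo:) (ˈmi:) tun.
Foot heads: 2, 3, 5, 6.
Primary stress on the rightmost head = syllable 6.
Secondary stress on 2, 3, 5: po.ˌbu.ˌge:f.nal.ˌfo:.ˈmi:.tun.

primary 6, secondary 2, 3, 5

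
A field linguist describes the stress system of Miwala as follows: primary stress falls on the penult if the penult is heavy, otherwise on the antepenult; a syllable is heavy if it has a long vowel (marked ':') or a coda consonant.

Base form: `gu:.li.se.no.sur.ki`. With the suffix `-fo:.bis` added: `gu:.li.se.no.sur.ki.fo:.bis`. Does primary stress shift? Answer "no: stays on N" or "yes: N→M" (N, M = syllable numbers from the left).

Base `gu:.li.se.no.sur.ki` (6 syllables):
  Weights: 4 no L, 5 sur H, 6 ki L.
  The penult (syllable 5, sur) is heavy, so it takes stress.
  → primary stress on syllable 5.
Suffixed `gu:.li.se.no.sur.ki.fo:.bis` (8 syllables):
  Weights: 6 ki L, 7 fo: H, 8 bis H.
  The penult (syllable 7, fo:) is heavy, so it takes stress.
  → primary stress on syllable 7.

yes: 5→7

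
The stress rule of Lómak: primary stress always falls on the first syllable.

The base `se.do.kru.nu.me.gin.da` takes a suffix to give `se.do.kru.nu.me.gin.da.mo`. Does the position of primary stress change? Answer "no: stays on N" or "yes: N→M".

no: stays on 1

Base `se.do.kru.nu.me.gin.da` (7 syllables):
  The word has 7 syllables; the first syllable is syllable 1 (se).
  → primary stress on syllable 1.
Suffixed `se.do.kru.nu.me.gin.da.mo` (8 syllables):
  The word has 8 syllables; the first syllable is syllable 1 (se).
  → primary stress on syllable 1.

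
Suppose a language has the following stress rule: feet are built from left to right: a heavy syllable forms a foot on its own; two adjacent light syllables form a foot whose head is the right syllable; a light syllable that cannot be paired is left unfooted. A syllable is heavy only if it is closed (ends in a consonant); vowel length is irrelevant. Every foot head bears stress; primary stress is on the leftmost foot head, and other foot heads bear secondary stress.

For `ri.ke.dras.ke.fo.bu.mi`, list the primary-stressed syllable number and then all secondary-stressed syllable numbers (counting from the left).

Weights: 1 ri L, 2 ke L, 3 dras H, 4 ke L, 5 fo L, 6 bu L, 7 mi L.
Parse left to right (heavy = foot alone; LL = one foot; stranded L unfooted): (ri.ˈke) (ˈdras) (ke.ˈfo) (bu.ˈmi).
Foot heads: 2, 3, 5, 7.
Primary stress on the leftmost head = syllable 2.
Secondary stress on 3, 5, 7: ri.ˈke.ˌdras.ke.ˌfo.bu.ˌmi.

primary 2, secondary 3, 5, 7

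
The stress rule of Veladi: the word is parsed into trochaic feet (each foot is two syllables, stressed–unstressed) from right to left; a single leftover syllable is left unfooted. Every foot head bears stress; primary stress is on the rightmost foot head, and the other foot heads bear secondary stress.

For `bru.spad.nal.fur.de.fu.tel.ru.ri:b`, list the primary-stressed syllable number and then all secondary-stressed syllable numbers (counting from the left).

primary 8, secondary 2, 4, 6

Parse right to left into trochaic (ˈσσ) feet: bru (ˈspad.nal) (ˈfur.de) (ˈfu.tel) (ˈru.ri:b). Syllable 1 is left unfooted.
Foot heads (stressed positions): 2, 4, 6, 8.
End Rule Rightmost: primary stress on the rightmost head = syllable 8.
Secondary stress on 2, 4, 6: bru.ˌspad.nal.ˌfur.de.ˌfu.tel.ˈru.ri:b.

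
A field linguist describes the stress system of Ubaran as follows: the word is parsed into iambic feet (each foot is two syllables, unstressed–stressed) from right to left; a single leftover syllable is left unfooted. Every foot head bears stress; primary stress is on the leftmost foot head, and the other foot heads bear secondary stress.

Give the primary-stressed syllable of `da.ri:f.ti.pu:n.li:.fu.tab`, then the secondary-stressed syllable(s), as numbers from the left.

primary 3, secondary 5, 7

Parse right to left into iambic (σˈσ) feet: da (ri:f.ˈti) (pu:n.ˈli:) (fu.ˈtab). Syllable 1 is left unfooted.
Foot heads (stressed positions): 3, 5, 7.
End Rule Leftmost: primary stress on the leftmost head = syllable 3.
Secondary stress on 5, 7: da.ri:f.ˈti.pu:n.ˌli:.fu.ˌtab.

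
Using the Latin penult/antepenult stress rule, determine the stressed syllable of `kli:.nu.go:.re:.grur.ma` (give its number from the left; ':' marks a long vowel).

Classical Latin: stress the penult if heavy (long vowel or closed), else the antepenult.
Weights: 4 re: H, 5 grur H, 6 ma L.
The penult (syllable 5, grur) is heavy, so it takes stress.
Stress on syllable 5: kli:.nu.go:.re:.ˈgrur.ma.

5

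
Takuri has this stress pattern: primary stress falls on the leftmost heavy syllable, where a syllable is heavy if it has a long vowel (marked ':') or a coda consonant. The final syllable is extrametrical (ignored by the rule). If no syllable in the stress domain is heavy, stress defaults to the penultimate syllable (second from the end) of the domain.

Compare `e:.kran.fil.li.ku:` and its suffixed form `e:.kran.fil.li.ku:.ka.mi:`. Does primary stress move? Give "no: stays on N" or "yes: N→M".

Base `e:.kran.fil.li.ku:` (5 syllables):
  The final syllable (5, ku:) is extrametrical; the stress domain is syllables 1–4.
  Weights: 1 e: H, 2 kran H, 3 fil H, 4 li L.
  Heavy syllables in the domain: 1, 2, 3. The leftmost is syllable 1 (e:).
  → primary stress on syllable 1.
Suffixed `e:.kran.fil.li.ku:.ka.mi:` (7 syllables):
  The final syllable (7, mi:) is extrametrical; the stress domain is syllables 1–6.
  Weights: 1 e: H, 2 kran H, 3 fil H, 4 li L, 5 ku: H, 6 ka L.
  Heavy syllables in the domain: 1, 2, 3, 5. The leftmost is syllable 1 (e:).
  → primary stress on syllable 1.

no: stays on 1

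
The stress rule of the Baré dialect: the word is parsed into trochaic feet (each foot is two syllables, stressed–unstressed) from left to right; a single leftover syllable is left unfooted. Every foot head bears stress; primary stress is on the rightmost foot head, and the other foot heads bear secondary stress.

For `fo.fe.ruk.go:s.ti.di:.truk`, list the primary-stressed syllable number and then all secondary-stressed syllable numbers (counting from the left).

primary 5, secondary 1, 3

Parse left to right into trochaic (ˈσσ) feet: (ˈfo.fe) (ˈruk.go:s) (ˈti.di:) truk. Syllable 7 is left unfooted.
Foot heads (stressed positions): 1, 3, 5.
End Rule Rightmost: primary stress on the rightmost head = syllable 5.
Secondary stress on 1, 3: ˌfo.fe.ˌruk.go:s.ˈti.di:.truk.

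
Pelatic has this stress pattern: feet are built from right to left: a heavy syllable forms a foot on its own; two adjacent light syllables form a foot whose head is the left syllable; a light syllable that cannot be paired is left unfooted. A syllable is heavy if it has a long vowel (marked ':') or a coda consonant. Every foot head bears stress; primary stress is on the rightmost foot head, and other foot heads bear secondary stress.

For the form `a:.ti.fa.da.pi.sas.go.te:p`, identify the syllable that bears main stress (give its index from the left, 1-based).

Weights: 1 a: H, 2 ti L, 3 fa L, 4 da L, 5 pi L, 6 sas H, 7 go L, 8 te:p H.
Parse right to left (heavy = foot alone; LL = one foot; stranded L unfooted): (ˈa:) (ˈti.fa) (ˈda.pi) (ˈsas) go (ˈte:p).
Foot heads: 1, 2, 4, 6, 8.
Primary stress on the rightmost head = syllable 8.
Primary stress: syllable 8 → a:.ti.fa.da.pi.sas.go.ˈte:p.

8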